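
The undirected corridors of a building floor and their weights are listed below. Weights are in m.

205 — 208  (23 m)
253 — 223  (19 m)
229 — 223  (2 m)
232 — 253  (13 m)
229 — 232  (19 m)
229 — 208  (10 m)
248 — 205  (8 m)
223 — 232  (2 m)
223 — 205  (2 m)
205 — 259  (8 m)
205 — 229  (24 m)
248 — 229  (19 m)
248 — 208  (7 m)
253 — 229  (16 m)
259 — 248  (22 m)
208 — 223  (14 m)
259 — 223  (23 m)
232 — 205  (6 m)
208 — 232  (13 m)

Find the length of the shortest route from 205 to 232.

Candidate routes:
205–232: 6 = 6
205–223–232: 2+2 = 4
Cheapest is 205–223–232 at 4 m.

4 m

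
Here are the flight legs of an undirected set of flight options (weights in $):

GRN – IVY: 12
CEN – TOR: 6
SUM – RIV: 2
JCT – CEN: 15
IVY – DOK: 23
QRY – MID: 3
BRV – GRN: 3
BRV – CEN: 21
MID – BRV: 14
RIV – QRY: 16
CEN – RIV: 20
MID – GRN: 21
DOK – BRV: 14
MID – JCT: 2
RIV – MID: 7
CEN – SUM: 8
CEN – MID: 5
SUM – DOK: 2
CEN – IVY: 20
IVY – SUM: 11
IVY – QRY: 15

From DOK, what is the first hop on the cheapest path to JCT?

Enumerating some paths:
DOK → SUM → CEN → MID → JCT: 2+8+5+2 = 17
DOK → SUM → RIV → MID → JCT: 2+2+7+2 = 13
The minimum is $13 via DOK → SUM → RIV → MID → JCT.
So from DOK the first move is to SUM.

SUM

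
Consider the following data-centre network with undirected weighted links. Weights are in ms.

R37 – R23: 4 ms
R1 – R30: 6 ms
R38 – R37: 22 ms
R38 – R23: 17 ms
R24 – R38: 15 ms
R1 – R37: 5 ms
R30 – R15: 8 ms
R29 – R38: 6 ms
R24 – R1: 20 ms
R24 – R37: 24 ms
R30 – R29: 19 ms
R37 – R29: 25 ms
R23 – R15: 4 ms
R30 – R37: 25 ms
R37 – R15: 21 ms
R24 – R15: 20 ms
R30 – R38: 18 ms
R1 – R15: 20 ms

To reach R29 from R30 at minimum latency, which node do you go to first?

Enumerating some paths:
R30–R29: 19 = 19
R30–R1–R37–R29: 6+5+25 = 36
R30–R15–R23–R38–R29: 8+4+17+6 = 35
R30–R38–R29: 18+6 = 24
Cheapest is R30–R29 at 19 ms.
So from R30 the first move is to R29.

R29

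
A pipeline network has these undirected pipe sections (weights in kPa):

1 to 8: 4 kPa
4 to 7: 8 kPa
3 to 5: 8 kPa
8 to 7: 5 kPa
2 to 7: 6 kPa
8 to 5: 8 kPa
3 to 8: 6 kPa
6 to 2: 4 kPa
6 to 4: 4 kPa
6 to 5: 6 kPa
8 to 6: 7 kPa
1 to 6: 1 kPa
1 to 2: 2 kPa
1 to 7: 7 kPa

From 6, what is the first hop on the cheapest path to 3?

Enumerating some paths:
6 → 8 → 3: 7+6 = 13
6 → 1 → 8 → 3: 1+4+6 = 11
The minimum is 11 kPa via 6 → 1 → 8 → 3.
So from 6 the first move is to 1.

1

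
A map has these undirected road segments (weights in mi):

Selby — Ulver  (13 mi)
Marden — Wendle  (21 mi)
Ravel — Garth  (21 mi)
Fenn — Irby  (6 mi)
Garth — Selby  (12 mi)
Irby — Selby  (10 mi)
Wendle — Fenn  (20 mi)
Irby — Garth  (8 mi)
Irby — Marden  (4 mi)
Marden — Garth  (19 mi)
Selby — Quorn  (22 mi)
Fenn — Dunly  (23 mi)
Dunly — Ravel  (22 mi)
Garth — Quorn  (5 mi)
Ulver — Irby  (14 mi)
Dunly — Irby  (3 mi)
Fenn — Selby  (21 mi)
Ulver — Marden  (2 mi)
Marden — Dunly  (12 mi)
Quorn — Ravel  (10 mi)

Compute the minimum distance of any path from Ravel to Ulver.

29 mi

Candidate routes:
Ravel → Quorn → Garth → Irby → Marden → Ulver: 10+5+8+4+2 = 29
Ravel → Dunly → Irby → Marden → Ulver: 22+3+4+2 = 31
Cheapest is Ravel → Quorn → Garth → Irby → Marden → Ulver at 29 mi.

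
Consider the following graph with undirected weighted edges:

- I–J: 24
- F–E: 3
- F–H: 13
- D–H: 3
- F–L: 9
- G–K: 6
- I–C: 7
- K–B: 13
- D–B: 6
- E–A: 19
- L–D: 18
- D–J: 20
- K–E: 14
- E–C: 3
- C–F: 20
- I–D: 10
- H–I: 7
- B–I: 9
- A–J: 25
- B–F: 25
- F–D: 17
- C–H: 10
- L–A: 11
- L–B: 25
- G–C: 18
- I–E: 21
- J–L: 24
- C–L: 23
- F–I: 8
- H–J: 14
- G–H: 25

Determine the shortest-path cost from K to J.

36

Candidate routes:
K–B–I–H–J: 13+9+7+14 = 43
K–E–C–H–J: 14+3+10+14 = 41
K–B–D–J: 13+6+20 = 39
K–B–D–H–J: 13+6+3+14 = 36
The minimum is 36 via K–B–D–H–J.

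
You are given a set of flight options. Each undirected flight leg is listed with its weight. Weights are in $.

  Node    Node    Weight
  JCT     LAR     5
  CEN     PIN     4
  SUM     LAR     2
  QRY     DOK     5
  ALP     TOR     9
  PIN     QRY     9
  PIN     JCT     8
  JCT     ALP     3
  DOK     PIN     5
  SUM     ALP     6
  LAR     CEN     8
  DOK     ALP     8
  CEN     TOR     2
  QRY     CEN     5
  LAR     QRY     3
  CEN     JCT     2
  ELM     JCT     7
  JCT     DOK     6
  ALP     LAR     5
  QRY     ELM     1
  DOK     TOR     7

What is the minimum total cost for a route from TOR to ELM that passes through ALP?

Shortest TOR→ALP: TOR → CEN → JCT → ALP = 7
Shortest ALP→ELM: ALP → LAR → QRY → ELM = 9
Total via ALP: 7 + 9 = $16.

$16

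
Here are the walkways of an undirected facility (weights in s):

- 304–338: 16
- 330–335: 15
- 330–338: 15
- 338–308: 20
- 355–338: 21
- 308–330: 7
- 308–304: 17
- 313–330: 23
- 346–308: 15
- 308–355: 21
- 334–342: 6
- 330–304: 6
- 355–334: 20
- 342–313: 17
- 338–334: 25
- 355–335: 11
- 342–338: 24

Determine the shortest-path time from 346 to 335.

Compare a few routes:
346–308–355–335: 15+21+11 = 47
346–308–330–335: 15+7+15 = 37
The minimum is 37 s via 346–308–330–335.

37 s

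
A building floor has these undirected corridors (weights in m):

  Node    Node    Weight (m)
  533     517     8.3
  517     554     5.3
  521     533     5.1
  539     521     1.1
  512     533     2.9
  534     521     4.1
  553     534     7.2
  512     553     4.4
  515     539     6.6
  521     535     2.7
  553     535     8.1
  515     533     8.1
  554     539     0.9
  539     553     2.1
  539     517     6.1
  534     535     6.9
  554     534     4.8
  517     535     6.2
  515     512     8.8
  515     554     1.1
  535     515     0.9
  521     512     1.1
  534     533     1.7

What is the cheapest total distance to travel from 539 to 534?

5.2 m

Enumerating some paths:
539 → 554 → 534: 0.9+4.8 = 5.7
539 → 521 → 512 → 533 → 534: 1.1+1.1+2.9+1.7 = 6.8
539 → 521 → 534: 1.1+4.1 = 5.2
Cheapest is 539 → 521 → 534 at 5.2 m.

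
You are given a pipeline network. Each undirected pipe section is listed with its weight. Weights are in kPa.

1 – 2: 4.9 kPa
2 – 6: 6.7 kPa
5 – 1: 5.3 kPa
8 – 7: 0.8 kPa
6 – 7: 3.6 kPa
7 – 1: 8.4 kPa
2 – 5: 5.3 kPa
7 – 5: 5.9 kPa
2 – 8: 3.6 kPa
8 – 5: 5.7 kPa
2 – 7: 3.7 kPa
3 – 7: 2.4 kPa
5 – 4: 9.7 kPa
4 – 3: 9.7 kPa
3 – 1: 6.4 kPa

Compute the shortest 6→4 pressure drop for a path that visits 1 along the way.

26.6 kPa

Best 6 to 1: 6 → 2 → 1 costing 11.6
Best 1 to 4: 1 → 5 → 4 costing 15
Total via 1: 11.6 + 15 = 26.6 kPa.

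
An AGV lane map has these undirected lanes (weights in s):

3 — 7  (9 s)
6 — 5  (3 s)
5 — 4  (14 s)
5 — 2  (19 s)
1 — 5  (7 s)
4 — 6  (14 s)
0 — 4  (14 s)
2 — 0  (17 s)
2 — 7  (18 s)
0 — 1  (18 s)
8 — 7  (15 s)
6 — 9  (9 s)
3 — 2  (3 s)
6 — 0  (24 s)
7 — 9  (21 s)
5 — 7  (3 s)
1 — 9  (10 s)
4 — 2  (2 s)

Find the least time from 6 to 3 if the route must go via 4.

19 s

Shortest 6→4: 6 → 4 = 14
Best 4 to 3: 4 → 2 → 3 costing 5
Total via 4: 14 + 5 = 19 s.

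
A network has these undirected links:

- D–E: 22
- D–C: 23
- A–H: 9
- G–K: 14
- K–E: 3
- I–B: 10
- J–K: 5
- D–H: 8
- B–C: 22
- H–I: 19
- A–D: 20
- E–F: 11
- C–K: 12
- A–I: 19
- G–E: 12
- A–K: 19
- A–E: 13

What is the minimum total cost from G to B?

48

Enumerating some paths:
G → E → A → I → B: 12+13+19+10 = 54
G → E → K → C → B: 12+3+12+22 = 49
G → K → C → B: 14+12+22 = 48
The minimum is 48 via G → K → C → B.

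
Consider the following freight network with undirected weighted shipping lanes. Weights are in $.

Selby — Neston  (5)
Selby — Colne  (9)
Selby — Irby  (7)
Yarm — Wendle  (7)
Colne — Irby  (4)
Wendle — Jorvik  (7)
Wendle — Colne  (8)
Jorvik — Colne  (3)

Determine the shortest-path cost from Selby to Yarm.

$24

Shortest distances from Selby:
Selby: 0
Neston: 5  (via Selby)
Irby: 7  (via Selby)
Colne: 9  (via Selby)
Jorvik: 12  (via Colne)
Wendle: 17  (via Colne)
Yarm: 24  (via Wendle)
Shortest route: Selby → Colne → Wendle → Yarm = $24.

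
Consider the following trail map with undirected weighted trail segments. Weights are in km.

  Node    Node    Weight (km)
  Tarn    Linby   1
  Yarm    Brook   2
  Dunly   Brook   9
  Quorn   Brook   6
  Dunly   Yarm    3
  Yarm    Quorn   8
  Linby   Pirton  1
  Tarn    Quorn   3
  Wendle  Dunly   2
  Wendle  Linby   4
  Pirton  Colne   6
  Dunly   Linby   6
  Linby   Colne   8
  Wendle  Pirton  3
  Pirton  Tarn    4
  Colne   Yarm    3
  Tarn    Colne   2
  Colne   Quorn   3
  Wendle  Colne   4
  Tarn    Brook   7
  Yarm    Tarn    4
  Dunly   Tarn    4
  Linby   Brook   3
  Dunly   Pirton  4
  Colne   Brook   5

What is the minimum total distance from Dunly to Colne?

6 km

Running Dijkstra from Dunly:
Dunly: 0
Wendle: 2  (via Dunly)
Yarm: 3  (via Dunly)
Tarn: 4  (via Dunly)
Pirton: 4  (via Dunly)
Linby: 5  (via Tarn)
Brook: 5  (via Yarm)
Colne: 6  (via Wendle)
Shortest route: Dunly–Wendle–Colne = 6 km.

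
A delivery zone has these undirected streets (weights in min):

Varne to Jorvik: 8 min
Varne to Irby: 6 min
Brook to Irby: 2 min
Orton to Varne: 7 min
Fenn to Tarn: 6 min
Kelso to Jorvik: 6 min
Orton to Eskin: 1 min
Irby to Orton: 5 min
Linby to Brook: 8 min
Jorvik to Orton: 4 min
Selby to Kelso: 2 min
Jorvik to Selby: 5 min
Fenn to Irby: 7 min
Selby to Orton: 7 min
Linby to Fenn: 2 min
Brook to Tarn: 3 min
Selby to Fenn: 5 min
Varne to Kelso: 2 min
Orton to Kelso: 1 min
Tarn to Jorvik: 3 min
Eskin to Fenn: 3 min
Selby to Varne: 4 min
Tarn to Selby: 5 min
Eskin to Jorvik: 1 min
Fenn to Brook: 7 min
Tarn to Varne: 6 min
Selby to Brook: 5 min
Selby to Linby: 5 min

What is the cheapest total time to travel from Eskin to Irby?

6 min

Shortest distances from Eskin:
Eskin: 0
Orton: 1  (via Eskin)
Jorvik: 1  (via Eskin)
Kelso: 2  (via Orton)
Fenn: 3  (via Eskin)
Selby: 4  (via Kelso)
Varne: 4  (via Kelso)
Tarn: 4  (via Jorvik)
Linby: 5  (via Fenn)
Irby: 6  (via Orton)
Shortest route: Eskin–Orton–Irby = 6 min.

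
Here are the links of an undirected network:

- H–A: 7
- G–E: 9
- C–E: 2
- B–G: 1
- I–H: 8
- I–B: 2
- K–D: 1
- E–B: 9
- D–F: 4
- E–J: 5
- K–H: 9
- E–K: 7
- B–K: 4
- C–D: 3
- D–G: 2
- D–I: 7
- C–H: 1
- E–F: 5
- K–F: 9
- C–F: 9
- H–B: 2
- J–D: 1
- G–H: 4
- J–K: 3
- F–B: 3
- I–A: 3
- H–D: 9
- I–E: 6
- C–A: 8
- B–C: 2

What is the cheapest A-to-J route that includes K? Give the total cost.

11

Shortest A→K: A → I → B → K = 9
Shortest K→J: K → D → J = 2
Total via K: 9 + 2 = 11.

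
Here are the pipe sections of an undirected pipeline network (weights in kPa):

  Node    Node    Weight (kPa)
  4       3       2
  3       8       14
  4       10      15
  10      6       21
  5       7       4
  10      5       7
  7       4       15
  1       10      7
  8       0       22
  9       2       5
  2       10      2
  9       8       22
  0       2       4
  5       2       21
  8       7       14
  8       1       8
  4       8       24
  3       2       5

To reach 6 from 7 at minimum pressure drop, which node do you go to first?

5

Enumerating some paths:
7 - 5 - 10 - 6: 4+7+21 = 32
7 - 4 - 3 - 2 - 10 - 6: 15+2+5+2+21 = 45
7 - 5 - 2 - 10 - 6: 4+21+2+21 = 48
Cheapest is 7 - 5 - 10 - 6 at 32 kPa.
So from 7 the first move is to 5.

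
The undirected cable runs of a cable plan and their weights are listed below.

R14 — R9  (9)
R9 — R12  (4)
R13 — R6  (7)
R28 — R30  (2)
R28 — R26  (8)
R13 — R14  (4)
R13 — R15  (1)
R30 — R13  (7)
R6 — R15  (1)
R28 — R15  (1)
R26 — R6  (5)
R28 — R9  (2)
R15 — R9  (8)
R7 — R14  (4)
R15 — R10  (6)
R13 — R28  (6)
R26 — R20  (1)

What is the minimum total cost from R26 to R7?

15

Running Dijkstra from R26:
R26: 0
R20: 1  (via R26)
R6: 5  (via R26)
R15: 6  (via R6)
R28: 7  (via R15)
R13: 7  (via R15)
R9: 9  (via R28)
R30: 9  (via R28)
R14: 11  (via R13)
R10: 12  (via R15)
R12: 13  (via R9)
R7: 15  (via R14)
Shortest route: R26 → R6 → R15 → R13 → R14 → R7 = 15.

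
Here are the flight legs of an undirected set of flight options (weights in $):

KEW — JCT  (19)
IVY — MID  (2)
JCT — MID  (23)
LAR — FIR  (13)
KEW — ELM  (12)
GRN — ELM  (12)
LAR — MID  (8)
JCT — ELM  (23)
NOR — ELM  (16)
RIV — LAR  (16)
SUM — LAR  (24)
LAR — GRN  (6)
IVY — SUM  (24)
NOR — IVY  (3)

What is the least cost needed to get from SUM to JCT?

$49

Compare a few routes:
SUM → IVY → MID → JCT: 24+2+23 = 49
SUM → LAR → MID → JCT: 24+8+23 = 55
Cheapest is SUM → IVY → MID → JCT at $49.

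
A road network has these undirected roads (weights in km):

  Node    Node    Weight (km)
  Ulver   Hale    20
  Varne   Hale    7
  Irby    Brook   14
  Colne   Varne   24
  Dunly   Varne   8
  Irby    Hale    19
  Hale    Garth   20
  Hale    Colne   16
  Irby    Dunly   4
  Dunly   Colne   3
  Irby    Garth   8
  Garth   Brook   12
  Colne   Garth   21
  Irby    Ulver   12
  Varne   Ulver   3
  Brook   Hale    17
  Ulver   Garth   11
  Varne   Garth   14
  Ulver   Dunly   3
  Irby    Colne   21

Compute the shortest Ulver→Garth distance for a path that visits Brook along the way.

33 km

Shortest Ulver→Brook: Ulver → Dunly → Irby → Brook = 21
Best Brook to Garth: Brook → Garth costing 12
Total via Brook: 21 + 12 = 33 km.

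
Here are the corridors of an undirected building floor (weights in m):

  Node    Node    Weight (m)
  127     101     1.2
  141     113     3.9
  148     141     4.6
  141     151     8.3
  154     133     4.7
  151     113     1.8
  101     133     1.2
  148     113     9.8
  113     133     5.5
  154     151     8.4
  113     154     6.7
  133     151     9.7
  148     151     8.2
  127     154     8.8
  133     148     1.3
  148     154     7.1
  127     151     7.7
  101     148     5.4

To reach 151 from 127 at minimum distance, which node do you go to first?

151

Candidate routes:
127–101–133–113–151: 1.2+1.2+5.5+1.8 = 9.7
127–151: 7.7 = 7.7
Cheapest is 127–151 at 7.7 m.
So from 127 the first move is to 151.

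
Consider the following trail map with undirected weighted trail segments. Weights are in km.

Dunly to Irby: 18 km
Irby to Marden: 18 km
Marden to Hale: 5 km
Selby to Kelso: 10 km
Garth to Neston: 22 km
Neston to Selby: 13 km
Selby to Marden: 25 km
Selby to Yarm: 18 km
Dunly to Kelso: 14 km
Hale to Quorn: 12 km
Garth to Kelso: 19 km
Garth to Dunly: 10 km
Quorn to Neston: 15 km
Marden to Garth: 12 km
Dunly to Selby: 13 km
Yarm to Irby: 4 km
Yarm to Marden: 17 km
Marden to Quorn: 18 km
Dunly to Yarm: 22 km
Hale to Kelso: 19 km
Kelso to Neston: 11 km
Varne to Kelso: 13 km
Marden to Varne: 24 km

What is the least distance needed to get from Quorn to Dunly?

Enumerating some paths:
Quorn → Hale → Marden → Garth → Dunly: 12+5+12+10 = 39
Quorn → Marden → Garth → Dunly: 18+12+10 = 40
Quorn → Neston → Kelso → Dunly: 15+11+14 = 40
The minimum is 39 km via Quorn → Hale → Marden → Garth → Dunly.

39 km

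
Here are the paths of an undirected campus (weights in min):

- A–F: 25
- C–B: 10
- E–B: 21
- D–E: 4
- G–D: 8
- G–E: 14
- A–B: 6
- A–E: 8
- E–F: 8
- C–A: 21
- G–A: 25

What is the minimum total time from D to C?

28 min

Shortest distances from D:
D: 0
E: 4  (via D)
G: 8  (via D)
A: 12  (via E)
F: 12  (via E)
B: 18  (via A)
C: 28  (via B)
Shortest route: D → E → A → B → C = 28 min.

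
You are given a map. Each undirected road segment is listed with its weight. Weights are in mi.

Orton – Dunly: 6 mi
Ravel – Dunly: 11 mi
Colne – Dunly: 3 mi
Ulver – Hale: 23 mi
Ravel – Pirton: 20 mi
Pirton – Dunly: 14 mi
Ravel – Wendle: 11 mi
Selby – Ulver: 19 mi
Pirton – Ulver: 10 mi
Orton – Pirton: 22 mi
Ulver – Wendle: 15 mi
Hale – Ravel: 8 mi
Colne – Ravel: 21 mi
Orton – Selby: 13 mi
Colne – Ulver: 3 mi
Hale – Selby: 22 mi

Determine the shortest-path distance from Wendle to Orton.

Running Dijkstra from Wendle:
Wendle: 0
Ravel: 11  (via Wendle)
Ulver: 15  (via Wendle)
Colne: 18  (via Ulver)
Hale: 19  (via Ravel)
Dunly: 21  (via Colne)
Pirton: 25  (via Ulver)
Orton: 27  (via Dunly)
Shortest route: Wendle → Ulver → Colne → Dunly → Orton = 27 mi.

27 mi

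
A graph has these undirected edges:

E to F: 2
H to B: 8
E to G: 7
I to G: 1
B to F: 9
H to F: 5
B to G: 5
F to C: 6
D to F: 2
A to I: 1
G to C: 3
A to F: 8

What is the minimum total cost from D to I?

11

Shortest distances from D:
D: 0
F: 2  (via D)
E: 4  (via F)
H: 7  (via F)
C: 8  (via F)
A: 10  (via F)
B: 11  (via F)
G: 11  (via E)
I: 11  (via A)
Shortest route: D–F–A–I = 11.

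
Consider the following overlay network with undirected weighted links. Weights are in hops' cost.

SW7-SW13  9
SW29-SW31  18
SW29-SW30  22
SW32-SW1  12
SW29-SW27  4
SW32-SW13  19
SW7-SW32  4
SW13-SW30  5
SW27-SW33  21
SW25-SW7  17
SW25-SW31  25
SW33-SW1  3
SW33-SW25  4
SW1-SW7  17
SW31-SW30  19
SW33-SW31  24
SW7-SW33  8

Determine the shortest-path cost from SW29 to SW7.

33 hops' cost

Candidate routes:
SW29–SW27–SW33–SW7: 4+21+8 = 33
SW29–SW30–SW13–SW7: 22+5+9 = 36
SW29–SW27–SW33–SW1–SW32–SW7: 4+21+3+12+4 = 44
SW29–SW27–SW33–SW1–SW7: 4+21+3+17 = 45
The minimum is 33 hops' cost via SW29–SW27–SW33–SW7.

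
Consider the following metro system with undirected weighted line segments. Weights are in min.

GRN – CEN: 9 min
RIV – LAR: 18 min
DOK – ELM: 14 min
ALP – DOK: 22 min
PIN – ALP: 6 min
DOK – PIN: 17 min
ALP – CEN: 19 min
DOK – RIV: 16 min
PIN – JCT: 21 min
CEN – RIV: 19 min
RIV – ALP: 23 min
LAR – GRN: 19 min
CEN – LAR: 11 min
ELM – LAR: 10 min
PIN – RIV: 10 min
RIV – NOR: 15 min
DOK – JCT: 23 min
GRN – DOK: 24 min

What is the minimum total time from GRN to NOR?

43 min

Shortest distances from GRN:
GRN: 0
CEN: 9  (via GRN)
LAR: 19  (via GRN)
DOK: 24  (via GRN)
ALP: 28  (via CEN)
RIV: 28  (via CEN)
ELM: 29  (via LAR)
PIN: 34  (via ALP)
NOR: 43  (via RIV)
Shortest route: GRN → CEN → RIV → NOR = 43 min.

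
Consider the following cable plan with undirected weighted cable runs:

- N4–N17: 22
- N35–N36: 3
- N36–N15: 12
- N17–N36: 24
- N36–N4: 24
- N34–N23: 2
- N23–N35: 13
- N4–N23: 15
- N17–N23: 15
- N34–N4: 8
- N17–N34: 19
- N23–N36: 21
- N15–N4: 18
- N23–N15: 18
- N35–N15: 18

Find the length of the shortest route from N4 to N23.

Compare a few routes:
N4 - N23: 15 = 15
N4 - N34 - N23: 8+2 = 10
Cheapest is N4 - N34 - N23 at 10.

10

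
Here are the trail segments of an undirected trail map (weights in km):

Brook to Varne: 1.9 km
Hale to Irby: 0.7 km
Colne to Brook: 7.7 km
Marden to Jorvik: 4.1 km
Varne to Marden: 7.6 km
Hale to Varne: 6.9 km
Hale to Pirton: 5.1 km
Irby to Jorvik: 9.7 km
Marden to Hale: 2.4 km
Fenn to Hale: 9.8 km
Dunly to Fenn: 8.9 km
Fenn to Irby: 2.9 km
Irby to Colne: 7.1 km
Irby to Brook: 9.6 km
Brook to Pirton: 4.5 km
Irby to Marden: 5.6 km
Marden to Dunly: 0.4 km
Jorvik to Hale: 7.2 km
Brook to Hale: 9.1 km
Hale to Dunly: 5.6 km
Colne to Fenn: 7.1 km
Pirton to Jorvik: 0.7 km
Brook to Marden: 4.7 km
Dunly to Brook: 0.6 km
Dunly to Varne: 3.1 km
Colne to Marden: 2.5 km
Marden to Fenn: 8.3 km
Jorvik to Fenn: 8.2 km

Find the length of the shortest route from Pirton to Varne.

Compare a few routes:
Pirton → Jorvik → Marden → Dunly → Varne: 0.7+4.1+0.4+3.1 = 8.3
Pirton → Brook → Varne: 4.5+1.9 = 6.4
Pirton → Brook → Dunly → Varne: 4.5+0.6+3.1 = 8.2
Pirton → Jorvik → Marden → Dunly → Brook → Varne: 0.7+4.1+0.4+0.6+1.9 = 7.7
The minimum is 6.4 km via Pirton → Brook → Varne.

6.4 km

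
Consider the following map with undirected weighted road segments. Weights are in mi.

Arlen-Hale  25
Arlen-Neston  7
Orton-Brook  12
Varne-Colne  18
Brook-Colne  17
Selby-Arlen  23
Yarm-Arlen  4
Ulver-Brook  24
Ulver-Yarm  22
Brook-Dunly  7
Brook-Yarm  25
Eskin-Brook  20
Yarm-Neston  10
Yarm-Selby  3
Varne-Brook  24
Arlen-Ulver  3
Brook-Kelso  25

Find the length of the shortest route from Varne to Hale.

Running Dijkstra from Varne:
Varne: 0
Colne: 18  (via Varne)
Brook: 24  (via Varne)
Dunly: 31  (via Brook)
Orton: 36  (via Brook)
Eskin: 44  (via Brook)
Ulver: 48  (via Brook)
Kelso: 49  (via Brook)
Yarm: 49  (via Brook)
Arlen: 51  (via Ulver)
Selby: 52  (via Yarm)
Neston: 58  (via Arlen)
Hale: 76  (via Arlen)
Shortest route: Varne–Brook–Ulver–Arlen–Hale = 76 mi.

76 mi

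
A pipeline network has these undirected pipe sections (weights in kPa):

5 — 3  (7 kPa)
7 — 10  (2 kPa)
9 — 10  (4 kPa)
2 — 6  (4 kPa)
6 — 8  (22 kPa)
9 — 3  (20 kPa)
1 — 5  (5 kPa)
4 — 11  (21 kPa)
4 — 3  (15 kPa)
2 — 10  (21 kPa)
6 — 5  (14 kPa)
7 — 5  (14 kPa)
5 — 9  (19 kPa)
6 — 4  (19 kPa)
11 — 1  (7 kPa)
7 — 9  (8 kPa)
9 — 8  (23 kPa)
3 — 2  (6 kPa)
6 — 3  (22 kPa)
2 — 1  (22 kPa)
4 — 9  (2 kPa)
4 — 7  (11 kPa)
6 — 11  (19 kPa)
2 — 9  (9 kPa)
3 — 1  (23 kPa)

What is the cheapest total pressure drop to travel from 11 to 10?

Enumerating some paths:
11 → 4 → 9 → 10: 21+2+4 = 27
11 → 1 → 5 → 7 → 10: 7+5+14+2 = 28
11 → 4 → 7 → 10: 21+11+2 = 34
11 → 4 → 9 → 7 → 10: 21+2+8+2 = 33
The minimum is 27 kPa via 11 → 4 → 9 → 10.

27 kPa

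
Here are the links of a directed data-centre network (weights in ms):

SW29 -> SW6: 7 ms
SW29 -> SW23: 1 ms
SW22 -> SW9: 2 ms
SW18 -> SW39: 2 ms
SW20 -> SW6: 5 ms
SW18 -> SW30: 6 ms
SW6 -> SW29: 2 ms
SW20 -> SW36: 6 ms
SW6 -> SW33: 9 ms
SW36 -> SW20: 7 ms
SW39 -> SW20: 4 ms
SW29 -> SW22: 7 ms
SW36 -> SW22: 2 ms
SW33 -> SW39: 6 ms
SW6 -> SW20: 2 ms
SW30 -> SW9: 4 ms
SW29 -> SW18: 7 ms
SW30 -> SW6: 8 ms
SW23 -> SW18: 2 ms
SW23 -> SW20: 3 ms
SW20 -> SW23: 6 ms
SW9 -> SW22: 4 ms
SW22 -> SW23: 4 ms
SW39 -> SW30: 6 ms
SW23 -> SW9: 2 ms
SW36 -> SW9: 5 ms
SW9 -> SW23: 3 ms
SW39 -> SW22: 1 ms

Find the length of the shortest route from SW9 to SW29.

Shortest distances from SW9:
SW9: 0
SW23: 3  (via SW9)
SW22: 4  (via SW9)
SW18: 5  (via SW23)
SW20: 6  (via SW23)
SW39: 7  (via SW18)
SW30: 11  (via SW18)
SW6: 11  (via SW20)
SW36: 12  (via SW20)
SW29: 13  (via SW6)
Shortest route: SW9 → SW23 → SW20 → SW6 → SW29 = 13 ms.

13 ms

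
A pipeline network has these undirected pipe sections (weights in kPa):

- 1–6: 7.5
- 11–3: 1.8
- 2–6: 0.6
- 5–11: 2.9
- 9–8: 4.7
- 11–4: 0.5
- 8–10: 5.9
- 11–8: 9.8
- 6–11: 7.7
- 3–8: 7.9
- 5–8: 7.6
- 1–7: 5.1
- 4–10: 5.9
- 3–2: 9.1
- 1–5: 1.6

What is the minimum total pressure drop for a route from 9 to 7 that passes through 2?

34.9 kPa

Shortest 9→2: 9–8–3–2 = 21.7
Best 2 to 7: 2–6–1–7 costing 13.2
Total via 2: 21.7 + 13.2 = 34.9 kPa.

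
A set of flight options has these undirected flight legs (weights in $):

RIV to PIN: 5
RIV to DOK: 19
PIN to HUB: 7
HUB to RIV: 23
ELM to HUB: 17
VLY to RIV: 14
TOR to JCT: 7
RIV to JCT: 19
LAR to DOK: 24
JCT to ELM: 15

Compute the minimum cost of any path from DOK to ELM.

$48

Settle nodes by increasing distance from DOK:
DOK: 0
RIV: 19  (via DOK)
LAR: 24  (via DOK)
PIN: 24  (via RIV)
HUB: 31  (via PIN)
VLY: 33  (via RIV)
JCT: 38  (via RIV)
TOR: 45  (via JCT)
ELM: 48  (via HUB)
Shortest route: DOK → RIV → PIN → HUB → ELM = $48.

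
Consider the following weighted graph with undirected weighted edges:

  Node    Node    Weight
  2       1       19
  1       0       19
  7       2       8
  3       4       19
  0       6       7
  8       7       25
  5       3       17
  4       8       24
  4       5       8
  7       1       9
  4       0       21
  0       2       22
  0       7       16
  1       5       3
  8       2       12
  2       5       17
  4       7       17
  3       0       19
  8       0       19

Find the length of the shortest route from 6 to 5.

Candidate routes:
6–0–1–5: 7+19+3 = 29
6–0–7–1–5: 7+16+9+3 = 35
The minimum is 29 via 6–0–1–5.

29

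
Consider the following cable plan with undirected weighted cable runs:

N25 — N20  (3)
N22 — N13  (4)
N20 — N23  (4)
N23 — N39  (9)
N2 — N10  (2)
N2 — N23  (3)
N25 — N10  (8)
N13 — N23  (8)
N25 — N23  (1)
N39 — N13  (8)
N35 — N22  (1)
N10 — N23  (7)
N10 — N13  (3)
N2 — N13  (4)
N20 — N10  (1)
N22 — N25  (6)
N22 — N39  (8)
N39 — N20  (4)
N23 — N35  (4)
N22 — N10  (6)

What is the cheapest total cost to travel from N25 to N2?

4

Running Dijkstra from N25:
N25: 0
N23: 1  (via N25)
N20: 3  (via N25)
N2: 4  (via N23)
Shortest route: N25 → N23 → N2 = 4.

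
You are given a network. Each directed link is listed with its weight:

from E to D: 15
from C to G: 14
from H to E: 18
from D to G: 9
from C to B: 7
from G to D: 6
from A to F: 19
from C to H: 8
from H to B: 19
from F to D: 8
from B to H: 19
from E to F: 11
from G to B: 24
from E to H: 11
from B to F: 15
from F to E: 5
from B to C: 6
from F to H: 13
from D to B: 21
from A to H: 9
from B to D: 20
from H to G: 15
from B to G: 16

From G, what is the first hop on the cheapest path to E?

B

Enumerating some paths:
G → D → B → C → H → E: 6+21+6+8+18 = 59
G → D → B → F → E: 6+21+15+5 = 47
G → B → F → E: 24+15+5 = 44
G → B → C → H → E: 24+6+8+18 = 56
The minimum is 44 via G → B → F → E.
So from G the first move is to B.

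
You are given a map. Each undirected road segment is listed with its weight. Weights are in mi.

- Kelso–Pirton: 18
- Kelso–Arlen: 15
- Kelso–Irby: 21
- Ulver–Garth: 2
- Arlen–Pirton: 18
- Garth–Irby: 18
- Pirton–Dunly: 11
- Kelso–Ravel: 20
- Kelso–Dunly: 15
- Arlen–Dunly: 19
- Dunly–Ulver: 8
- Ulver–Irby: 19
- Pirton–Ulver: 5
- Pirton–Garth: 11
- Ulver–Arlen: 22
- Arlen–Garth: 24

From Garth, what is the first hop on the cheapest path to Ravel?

Candidate routes:
Garth → Ulver → Pirton → Kelso → Ravel: 2+5+18+20 = 45
Garth → Pirton → Dunly → Kelso → Ravel: 11+11+15+20 = 57
Garth → Pirton → Kelso → Ravel: 11+18+20 = 49
Garth → Ulver → Pirton → Dunly → Kelso → Ravel: 2+5+11+15+20 = 53
The minimum is 45 mi via Garth → Ulver → Pirton → Kelso → Ravel.
So from Garth the first move is to Ulver.

Ulver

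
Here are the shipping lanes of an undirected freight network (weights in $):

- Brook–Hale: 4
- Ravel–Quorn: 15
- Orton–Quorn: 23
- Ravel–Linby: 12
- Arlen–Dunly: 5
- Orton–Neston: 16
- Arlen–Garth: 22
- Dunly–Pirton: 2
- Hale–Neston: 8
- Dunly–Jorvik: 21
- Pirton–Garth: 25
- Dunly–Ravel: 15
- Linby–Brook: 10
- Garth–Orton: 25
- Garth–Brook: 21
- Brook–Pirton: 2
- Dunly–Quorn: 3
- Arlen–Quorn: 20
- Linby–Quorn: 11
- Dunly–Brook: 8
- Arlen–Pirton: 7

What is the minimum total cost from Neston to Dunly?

$16

Enumerating some paths:
Neston–Hale–Brook–Pirton–Dunly: 8+4+2+2 = 16
Neston–Hale–Brook–Dunly: 8+4+8 = 20
The minimum is $16 via Neston–Hale–Brook–Pirton–Dunly.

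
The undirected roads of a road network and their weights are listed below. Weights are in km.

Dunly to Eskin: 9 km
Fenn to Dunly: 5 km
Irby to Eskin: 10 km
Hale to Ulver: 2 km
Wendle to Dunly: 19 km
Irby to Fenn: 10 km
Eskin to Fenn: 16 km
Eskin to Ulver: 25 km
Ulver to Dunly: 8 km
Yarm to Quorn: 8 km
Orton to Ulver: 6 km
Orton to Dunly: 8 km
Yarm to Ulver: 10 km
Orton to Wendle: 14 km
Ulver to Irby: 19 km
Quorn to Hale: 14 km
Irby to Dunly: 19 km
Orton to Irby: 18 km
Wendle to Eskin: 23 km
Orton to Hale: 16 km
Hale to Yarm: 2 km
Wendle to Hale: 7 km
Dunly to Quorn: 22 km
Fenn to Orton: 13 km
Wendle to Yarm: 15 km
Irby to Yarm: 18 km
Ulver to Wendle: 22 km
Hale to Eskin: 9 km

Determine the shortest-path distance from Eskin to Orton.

17 km

Candidate routes:
Eskin - Dunly - Ulver - Orton: 9+8+6 = 23
Eskin - Hale - Orton: 9+16 = 25
Eskin - Dunly - Orton: 9+8 = 17
The minimum is 17 km via Eskin - Dunly - Orton.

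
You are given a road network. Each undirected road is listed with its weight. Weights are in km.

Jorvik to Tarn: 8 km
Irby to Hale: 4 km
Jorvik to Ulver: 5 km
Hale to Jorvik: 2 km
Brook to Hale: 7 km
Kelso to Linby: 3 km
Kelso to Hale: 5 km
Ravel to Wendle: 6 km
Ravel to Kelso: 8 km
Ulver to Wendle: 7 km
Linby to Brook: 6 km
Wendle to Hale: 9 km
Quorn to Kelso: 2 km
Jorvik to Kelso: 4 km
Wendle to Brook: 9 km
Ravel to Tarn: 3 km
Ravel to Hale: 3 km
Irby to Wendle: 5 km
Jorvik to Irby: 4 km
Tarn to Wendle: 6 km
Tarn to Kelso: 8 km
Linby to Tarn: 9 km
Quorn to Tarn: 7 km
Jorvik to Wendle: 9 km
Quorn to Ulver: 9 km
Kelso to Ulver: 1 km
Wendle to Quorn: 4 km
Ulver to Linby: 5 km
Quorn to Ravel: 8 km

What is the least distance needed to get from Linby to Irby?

11 km

Settle nodes by increasing distance from Linby:
Linby: 0
Kelso: 3  (via Linby)
Ulver: 4  (via Kelso)
Quorn: 5  (via Kelso)
Brook: 6  (via Linby)
Jorvik: 7  (via Kelso)
Hale: 8  (via Kelso)
Tarn: 9  (via Linby)
Wendle: 9  (via Quorn)
Irby: 11  (via Jorvik)
Shortest route: Linby → Kelso → Jorvik → Irby = 11 km.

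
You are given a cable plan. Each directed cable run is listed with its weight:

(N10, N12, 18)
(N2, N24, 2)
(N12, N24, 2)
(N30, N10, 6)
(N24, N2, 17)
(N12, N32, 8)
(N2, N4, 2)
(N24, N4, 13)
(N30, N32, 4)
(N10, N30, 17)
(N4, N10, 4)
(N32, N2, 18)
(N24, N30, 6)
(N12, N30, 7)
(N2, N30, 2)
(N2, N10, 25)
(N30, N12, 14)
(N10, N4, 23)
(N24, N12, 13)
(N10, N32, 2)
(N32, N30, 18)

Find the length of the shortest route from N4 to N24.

24

Enumerating some paths:
N4–N10–N32–N2–N24: 4+2+18+2 = 26
N4–N10–N12–N24: 4+18+2 = 24
The minimum is 24 via N4–N10–N12–N24.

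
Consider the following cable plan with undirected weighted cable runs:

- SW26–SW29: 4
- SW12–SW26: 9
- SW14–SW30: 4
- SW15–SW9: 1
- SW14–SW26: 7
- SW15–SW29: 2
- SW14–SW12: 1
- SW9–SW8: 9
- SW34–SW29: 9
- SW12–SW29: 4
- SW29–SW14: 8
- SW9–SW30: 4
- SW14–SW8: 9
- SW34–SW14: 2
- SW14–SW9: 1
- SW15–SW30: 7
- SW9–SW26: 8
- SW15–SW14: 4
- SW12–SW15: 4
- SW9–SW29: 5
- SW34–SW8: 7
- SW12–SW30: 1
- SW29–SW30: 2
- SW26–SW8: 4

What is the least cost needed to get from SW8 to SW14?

Candidate routes:
SW8–SW9–SW14: 9+1 = 10
SW8–SW26–SW14: 4+7 = 11
SW8–SW14: 9 = 9
SW8–SW26–SW29–SW30–SW12–SW14: 4+4+2+1+1 = 12
Cheapest is SW8–SW14 at 9.

9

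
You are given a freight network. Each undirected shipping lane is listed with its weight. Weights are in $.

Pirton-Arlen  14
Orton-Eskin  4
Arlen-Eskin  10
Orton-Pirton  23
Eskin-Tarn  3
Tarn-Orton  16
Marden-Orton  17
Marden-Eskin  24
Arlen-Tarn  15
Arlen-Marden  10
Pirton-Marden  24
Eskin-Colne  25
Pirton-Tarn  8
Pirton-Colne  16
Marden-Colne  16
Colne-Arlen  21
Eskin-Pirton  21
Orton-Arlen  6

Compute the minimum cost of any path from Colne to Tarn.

$24

Shortest distances from Colne:
Colne: 0
Marden: 16  (via Colne)
Pirton: 16  (via Colne)
Arlen: 21  (via Colne)
Tarn: 24  (via Pirton)
Shortest route: Colne → Pirton → Tarn = $24.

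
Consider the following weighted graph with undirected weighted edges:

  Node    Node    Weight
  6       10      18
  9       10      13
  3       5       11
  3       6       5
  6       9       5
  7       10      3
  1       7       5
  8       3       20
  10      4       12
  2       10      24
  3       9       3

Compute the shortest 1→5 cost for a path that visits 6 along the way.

42

Shortest 1→6: 1–7–10–6 = 26
Best 6 to 5: 6–3–5 costing 16
Total via 6: 26 + 16 = 42.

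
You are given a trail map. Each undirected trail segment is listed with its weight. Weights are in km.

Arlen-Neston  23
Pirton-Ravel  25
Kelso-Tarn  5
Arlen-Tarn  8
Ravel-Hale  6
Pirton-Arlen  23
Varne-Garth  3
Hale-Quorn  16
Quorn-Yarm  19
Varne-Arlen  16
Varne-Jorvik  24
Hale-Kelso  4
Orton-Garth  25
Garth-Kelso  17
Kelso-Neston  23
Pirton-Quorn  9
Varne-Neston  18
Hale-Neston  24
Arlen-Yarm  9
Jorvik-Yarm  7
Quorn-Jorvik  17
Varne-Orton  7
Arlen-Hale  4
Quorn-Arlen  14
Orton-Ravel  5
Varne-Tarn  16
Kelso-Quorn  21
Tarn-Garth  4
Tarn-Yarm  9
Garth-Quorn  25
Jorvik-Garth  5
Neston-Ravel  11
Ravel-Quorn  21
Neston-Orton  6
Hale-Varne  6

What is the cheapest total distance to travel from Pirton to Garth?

31 km

Shortest distances from Pirton:
Pirton: 0
Quorn: 9  (via Pirton)
Arlen: 23  (via Pirton)
Hale: 25  (via Quorn)
Ravel: 25  (via Pirton)
Jorvik: 26  (via Quorn)
Yarm: 28  (via Quorn)
Kelso: 29  (via Hale)
Orton: 30  (via Ravel)
Garth: 31  (via Jorvik)
Shortest route: Pirton–Quorn–Jorvik–Garth = 31 km.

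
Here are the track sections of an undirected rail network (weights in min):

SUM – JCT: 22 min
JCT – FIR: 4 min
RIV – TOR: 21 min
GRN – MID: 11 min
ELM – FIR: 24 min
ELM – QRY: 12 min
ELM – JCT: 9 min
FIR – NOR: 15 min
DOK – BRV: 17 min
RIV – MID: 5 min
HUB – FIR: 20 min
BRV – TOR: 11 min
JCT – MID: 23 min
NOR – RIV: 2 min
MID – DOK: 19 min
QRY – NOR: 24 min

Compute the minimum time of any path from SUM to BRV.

75 min

Candidate routes:
SUM–JCT–FIR–NOR–RIV–TOR–BRV: 22+4+15+2+21+11 = 75
SUM–JCT–MID–DOK–BRV: 22+23+19+17 = 81
Cheapest is SUM–JCT–FIR–NOR–RIV–TOR–BRV at 75 min.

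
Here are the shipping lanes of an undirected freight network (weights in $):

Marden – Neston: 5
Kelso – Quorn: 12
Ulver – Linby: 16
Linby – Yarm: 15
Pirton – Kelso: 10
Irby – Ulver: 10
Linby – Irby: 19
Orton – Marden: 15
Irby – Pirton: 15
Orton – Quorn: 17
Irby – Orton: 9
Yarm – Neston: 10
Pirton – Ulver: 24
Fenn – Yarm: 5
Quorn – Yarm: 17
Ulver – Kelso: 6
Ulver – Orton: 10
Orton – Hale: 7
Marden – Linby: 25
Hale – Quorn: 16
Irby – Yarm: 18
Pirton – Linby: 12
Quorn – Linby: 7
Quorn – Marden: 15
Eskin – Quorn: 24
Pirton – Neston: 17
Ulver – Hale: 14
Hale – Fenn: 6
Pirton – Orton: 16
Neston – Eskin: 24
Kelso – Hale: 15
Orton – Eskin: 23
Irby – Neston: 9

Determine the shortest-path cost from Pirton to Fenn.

Enumerating some paths:
Pirton - Linby - Yarm - Fenn: 12+15+5 = 32
Pirton - Kelso - Hale - Fenn: 10+15+6 = 31
Pirton - Orton - Hale - Fenn: 16+7+6 = 29
Cheapest is Pirton - Orton - Hale - Fenn at $29.

$29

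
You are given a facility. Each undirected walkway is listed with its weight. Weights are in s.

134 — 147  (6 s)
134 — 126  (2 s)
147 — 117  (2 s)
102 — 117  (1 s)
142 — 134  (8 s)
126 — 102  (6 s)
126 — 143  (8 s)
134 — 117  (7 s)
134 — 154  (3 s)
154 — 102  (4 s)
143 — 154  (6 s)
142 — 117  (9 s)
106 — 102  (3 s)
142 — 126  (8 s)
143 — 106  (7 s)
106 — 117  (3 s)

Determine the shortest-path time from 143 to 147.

Candidate routes:
143 → 154 → 134 → 147: 6+3+6 = 15
143 → 154 → 102 → 117 → 147: 6+4+1+2 = 13
143 → 106 → 117 → 147: 7+3+2 = 12
143 → 106 → 102 → 117 → 147: 7+3+1+2 = 13
The minimum is 12 s via 143 → 106 → 117 → 147.

12 s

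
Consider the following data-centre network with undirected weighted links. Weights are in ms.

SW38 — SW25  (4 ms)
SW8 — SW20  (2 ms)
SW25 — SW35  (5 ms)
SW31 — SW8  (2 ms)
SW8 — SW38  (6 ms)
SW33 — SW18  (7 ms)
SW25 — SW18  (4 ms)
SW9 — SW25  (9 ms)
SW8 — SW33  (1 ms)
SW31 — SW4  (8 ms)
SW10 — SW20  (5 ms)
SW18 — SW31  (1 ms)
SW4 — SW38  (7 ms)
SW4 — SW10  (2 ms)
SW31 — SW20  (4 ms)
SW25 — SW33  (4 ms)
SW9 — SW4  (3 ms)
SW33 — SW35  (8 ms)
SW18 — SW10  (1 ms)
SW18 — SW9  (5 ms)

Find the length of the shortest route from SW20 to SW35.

11 ms

Compare a few routes:
SW20 → SW31 → SW18 → SW25 → SW35: 4+1+4+5 = 14
SW20 → SW8 → SW33 → SW35: 2+1+8 = 11
SW20 → SW8 → SW33 → SW25 → SW35: 2+1+4+5 = 12
SW20 → SW8 → SW31 → SW18 → SW25 → SW35: 2+2+1+4+5 = 14
Cheapest is SW20 → SW8 → SW33 → SW35 at 11 ms.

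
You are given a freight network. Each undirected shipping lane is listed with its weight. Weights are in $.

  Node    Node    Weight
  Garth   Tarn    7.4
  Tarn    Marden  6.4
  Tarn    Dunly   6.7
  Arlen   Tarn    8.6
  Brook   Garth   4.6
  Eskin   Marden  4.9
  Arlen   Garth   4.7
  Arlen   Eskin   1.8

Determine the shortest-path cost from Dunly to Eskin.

$17.1

Compare a few routes:
Dunly → Tarn → Marden → Eskin: 6.7+6.4+4.9 = 18
Dunly → Tarn → Arlen → Eskin: 6.7+8.6+1.8 = 17.1
Dunly → Tarn → Garth → Arlen → Eskin: 6.7+7.4+4.7+1.8 = 20.6
The minimum is $17.1 via Dunly → Tarn → Arlen → Eskin.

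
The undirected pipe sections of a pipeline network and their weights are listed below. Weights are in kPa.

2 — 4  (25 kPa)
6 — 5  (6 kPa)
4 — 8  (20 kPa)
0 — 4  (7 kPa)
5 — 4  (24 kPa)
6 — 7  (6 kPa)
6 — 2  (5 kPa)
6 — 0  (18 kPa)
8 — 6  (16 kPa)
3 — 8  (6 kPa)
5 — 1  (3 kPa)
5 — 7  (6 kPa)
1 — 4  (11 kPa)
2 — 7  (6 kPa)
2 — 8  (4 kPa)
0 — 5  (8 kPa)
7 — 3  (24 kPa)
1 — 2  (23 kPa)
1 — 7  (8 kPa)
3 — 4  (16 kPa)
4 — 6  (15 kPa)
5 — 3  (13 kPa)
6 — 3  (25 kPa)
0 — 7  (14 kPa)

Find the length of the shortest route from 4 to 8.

Running Dijkstra from 4:
4: 0
0: 7  (via 4)
1: 11  (via 4)
5: 14  (via 1)
6: 15  (via 4)
3: 16  (via 4)
7: 19  (via 1)
2: 20  (via 6)
8: 20  (via 4)
Shortest route: 4 → 8 = 20 kPa.

20 kPa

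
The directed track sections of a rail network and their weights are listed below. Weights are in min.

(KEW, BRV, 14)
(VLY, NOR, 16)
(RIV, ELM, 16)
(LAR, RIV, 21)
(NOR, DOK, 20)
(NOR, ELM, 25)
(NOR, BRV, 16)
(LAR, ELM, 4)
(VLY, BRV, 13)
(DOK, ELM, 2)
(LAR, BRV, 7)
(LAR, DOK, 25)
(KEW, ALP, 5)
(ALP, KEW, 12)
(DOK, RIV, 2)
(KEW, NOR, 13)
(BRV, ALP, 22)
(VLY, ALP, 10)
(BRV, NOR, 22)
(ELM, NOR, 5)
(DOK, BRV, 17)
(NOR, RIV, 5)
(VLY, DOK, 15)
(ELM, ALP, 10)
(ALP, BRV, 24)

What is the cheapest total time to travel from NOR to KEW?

43 min

Enumerating some paths:
NOR–DOK–ELM–ALP–KEW: 20+2+10+12 = 44
NOR–RIV–ELM–ALP–KEW: 5+16+10+12 = 43
NOR–ELM–ALP–KEW: 25+10+12 = 47
Cheapest is NOR–RIV–ELM–ALP–KEW at 43 min.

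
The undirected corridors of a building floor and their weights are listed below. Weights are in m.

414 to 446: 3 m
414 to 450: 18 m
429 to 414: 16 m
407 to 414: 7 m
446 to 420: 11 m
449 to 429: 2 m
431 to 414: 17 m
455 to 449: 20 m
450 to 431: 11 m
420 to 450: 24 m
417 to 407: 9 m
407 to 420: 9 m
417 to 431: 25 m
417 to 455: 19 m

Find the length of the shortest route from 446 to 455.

38 m

Candidate routes:
446–414–407–417–455: 3+7+9+19 = 38
446–414–429–449–455: 3+16+2+20 = 41
446–420–407–417–455: 11+9+9+19 = 48
Cheapest is 446–414–407–417–455 at 38 m.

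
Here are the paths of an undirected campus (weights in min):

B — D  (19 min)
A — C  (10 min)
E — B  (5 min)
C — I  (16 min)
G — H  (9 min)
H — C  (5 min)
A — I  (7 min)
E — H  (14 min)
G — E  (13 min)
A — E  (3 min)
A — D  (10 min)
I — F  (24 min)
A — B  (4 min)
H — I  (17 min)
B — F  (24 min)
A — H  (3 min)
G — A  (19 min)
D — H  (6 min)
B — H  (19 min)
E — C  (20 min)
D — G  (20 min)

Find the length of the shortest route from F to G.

Enumerating some paths:
F → B → A → H → G: 24+4+3+9 = 40
F → B → E → G: 24+5+13 = 42
F → I → A → H → G: 24+7+3+9 = 43
The minimum is 40 min via F → B → A → H → G.

40 min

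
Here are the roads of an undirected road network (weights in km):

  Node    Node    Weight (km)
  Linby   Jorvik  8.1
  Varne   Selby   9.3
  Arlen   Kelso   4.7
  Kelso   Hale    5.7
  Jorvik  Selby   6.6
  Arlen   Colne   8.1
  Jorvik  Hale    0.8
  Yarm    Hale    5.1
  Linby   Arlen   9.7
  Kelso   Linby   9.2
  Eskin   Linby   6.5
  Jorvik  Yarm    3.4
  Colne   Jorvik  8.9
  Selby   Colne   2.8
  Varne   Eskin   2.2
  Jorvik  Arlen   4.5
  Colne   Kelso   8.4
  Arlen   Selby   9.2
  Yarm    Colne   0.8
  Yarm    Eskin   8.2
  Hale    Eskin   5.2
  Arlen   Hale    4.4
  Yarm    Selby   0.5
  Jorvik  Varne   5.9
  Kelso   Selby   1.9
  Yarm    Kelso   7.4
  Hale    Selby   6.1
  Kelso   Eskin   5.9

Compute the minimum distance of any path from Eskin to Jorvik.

Candidate routes:
Eskin–Hale–Jorvik: 5.2+0.8 = 6
Eskin–Varne–Jorvik: 2.2+5.9 = 8.1
Cheapest is Eskin–Hale–Jorvik at 6 km.

6 km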